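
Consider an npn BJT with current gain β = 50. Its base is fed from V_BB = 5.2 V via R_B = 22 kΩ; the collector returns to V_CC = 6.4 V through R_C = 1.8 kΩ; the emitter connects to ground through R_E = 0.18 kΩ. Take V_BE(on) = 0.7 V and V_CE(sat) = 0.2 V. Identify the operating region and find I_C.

saturation; I_C ≈ 3.1 mA

Assume active: I_B = (5.2 − 0.7)/(22 + 51×0.18) = 0.144 mA, I_C = β·I_B = 7.22 mA.
Then V_CE = 6.4 − 7.22×1.8 − 7.36×0.18 = -7.91 V < 0.2 V — the active assumption fails.
Re-solve with V_CE = 0.2 V. KCL at the emitter: V_E/R_E = (V_BB−0.7−V_E)/R_B + (V_CC−0.2−V_E)/R_C, giving V_E = 0.593 V.
I_C = (V_CC − 0.2 − V_E)/R_C = (6.2 − 0.593)/1.8 = 3.12 mA.
Check: I_B = (4.5 − 0.593)/22 = 0.178 mA, and β·I_B = 8.88 mA > I_C, confirming saturation.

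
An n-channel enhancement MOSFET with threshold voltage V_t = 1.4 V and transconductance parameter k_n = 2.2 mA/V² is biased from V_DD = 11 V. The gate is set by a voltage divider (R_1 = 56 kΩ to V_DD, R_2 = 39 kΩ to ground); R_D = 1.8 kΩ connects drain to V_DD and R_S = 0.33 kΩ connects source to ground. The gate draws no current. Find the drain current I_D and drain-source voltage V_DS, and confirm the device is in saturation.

I_D ≈ 3.8 mA, V_DS ≈ 2.9 V

V_G = V_DD·R_2/(R_1+R_2) = 11×39/95 = 4.52 V.
Assume saturation: I_D = (k_n/2)(V_GS − V_t)² with V_GS = V_G − I_D·R_S = 4.52 − 0.33·I_D.
Substituting gives 0.12·I_D² − 3.26·I_D + 10.7 = 0, with roots I_D = 3.81 or 23.4 mA.
The root I_D = 23.4 mA gives V_GS = -3.21 V ≤ V_t, so take I_D = 3.81 mA.
Then V_GS = 3.26 V and V_DS = V_DD − I_D(R_D+R_S) = 11 − 3.81×2.13 = 2.89 V.
Saturation requires V_DS ≥ V_GS − V_t = 1.86 V; 2.89 ≥ 1.86 ✓.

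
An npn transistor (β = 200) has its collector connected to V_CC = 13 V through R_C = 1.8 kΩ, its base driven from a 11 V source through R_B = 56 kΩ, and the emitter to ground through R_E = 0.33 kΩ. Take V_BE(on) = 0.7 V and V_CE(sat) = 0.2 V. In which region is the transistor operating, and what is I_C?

saturation; I_C ≈ 6 mA

Assume active: I_B = (11 − 0.7)/(56 + 201×0.33) = 0.0842 mA, I_C = β·I_B = 16.8 mA.
Then V_CE = 13 − 16.8×1.8 − 16.9×0.33 = -22.9 V < 0.2 V — the active assumption fails.
Re-solve with V_CE = 0.2 V. KCL at the emitter: V_E/R_E = (V_BB−0.7−V_E)/R_B + (V_CC−0.2−V_E)/R_C, giving V_E = 2.02 V.
I_C = (V_CC − 0.2 − V_E)/R_C = (12.8 − 2.02)/1.8 = 5.99 mA.
Check: I_B = (10.3 − 2.02)/56 = 0.148 mA, and β·I_B = 29.6 mA > I_C, confirming saturation.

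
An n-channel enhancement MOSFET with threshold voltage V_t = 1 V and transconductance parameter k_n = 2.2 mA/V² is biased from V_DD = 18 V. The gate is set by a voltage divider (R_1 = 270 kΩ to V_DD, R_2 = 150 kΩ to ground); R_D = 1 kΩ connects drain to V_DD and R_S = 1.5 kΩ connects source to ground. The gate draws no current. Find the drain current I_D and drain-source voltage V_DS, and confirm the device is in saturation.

V_G = V_DD·R_2/(R_1+R_2) = 18×150/420 = 6.43 V.
Assume saturation: I_D = (k_n/2)(V_GS − V_t)² with V_GS = V_G − I_D·R_S = 6.43 − 1.5·I_D.
Substituting gives 2.48·I_D² − 18.9·I_D + 32.4 = 0, with roots I_D = 2.6 or 5.05 mA.
The root I_D = 5.05 mA gives V_GS = -1.14 V ≤ V_t, so take I_D = 2.6 mA.
Then V_GS = 2.54 V and V_DS = V_DD − I_D(R_D+R_S) = 18 − 2.6×2.5 = 11.5 V.
Saturation requires V_DS ≥ V_GS − V_t = 1.54 V; 11.5 ≥ 1.54 ✓.

I_D ≈ 2.6 mA, V_DS ≈ 12 V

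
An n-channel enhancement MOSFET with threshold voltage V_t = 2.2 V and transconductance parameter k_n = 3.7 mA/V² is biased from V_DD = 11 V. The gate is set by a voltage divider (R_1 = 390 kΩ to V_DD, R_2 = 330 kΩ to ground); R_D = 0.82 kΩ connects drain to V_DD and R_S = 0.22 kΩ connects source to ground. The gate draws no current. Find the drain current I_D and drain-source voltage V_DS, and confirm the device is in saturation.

I_D ≈ 5.3 mA, V_DS ≈ 5.5 V

V_G = V_DD·R_2/(R_1+R_2) = 11×330/720 = 5.04 V.
Assume saturation: I_D = (k_n/2)(V_GS − V_t)² with V_GS = V_G − I_D·R_S = 5.04 − 0.22·I_D.
Substituting gives 0.0895·I_D² − 3.31·I_D + 14.9 = 0, with roots I_D = 5.26 or 31.7 mA.
The root I_D = 31.7 mA gives V_GS = -1.94 V ≤ V_t, so take I_D = 5.26 mA.
Then V_GS = 3.89 V and V_DS = V_DD − I_D(R_D+R_S) = 11 − 5.26×1.04 = 5.53 V.
Saturation requires V_DS ≥ V_GS − V_t = 1.69 V; 5.53 ≥ 1.69 ✓.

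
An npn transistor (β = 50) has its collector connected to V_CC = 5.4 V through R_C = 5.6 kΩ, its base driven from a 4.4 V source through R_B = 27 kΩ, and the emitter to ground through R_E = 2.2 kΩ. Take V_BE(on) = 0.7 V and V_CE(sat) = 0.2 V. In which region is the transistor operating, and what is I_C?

saturation; I_C ≈ 0.64 mA

Assume active: I_B = (4.4 − 0.7)/(27 + 51×2.2) = 0.0266 mA, I_C = β·I_B = 1.33 mA.
Then V_CE = 5.4 − 1.33×5.6 − 1.36×2.2 = -5.02 V < 0.2 V — the active assumption fails.
Re-solve with V_CE = 0.2 V. KCL at the emitter: V_E/R_E = (V_BB−0.7−V_E)/R_B + (V_CC−0.2−V_E)/R_C, giving V_E = 1.59 V.
I_C = (V_CC − 0.2 − V_E)/R_C = (5.2 − 1.59)/5.6 = 0.645 mA.
Check: I_B = (3.7 − 1.59)/27 = 0.0781 mA, and β·I_B = 3.91 mA > I_C, confirming saturation.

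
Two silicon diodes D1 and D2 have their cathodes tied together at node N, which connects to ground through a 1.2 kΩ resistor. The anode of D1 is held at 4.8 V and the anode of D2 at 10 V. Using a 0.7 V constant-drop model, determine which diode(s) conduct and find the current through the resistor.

Only D2 conducts; I_R ≈ 7.8 mA

Assume both conduct. Then node N would need to be at both 4.8−0.7 = 4.1 V and 10−0.7 = 9.3 V, which is impossible.
Assume only D2 conducts: V_N = 10 − 0.7 = 9.3 V, so I_R = 9.3/1.2 = 7.75 mA.
Check D1: its anode-to-cathode voltage is 4.8 − 9.3 = -4.5 V < 0.7 V, so it is off. The assumption is consistent.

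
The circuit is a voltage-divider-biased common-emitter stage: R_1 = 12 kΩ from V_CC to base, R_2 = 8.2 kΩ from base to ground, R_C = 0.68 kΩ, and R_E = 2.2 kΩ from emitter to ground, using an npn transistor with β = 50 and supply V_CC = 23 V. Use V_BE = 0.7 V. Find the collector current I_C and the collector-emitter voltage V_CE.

I_C ≈ 3.7 mA, V_CE ≈ 12 V

Thevenize the base divider: V_Th = V_CC·R_2/(R_1+R_2) = 23×8.2/20.2 = 9.34 V, R_Th = R_1‖R_2 = 4.87 kΩ.
Base-emitter loop: V_Th = I_B·R_Th + V_BE + (β+1)I_B·R_E, so I_B = (9.34 − 0.7) / (4.87 + 51×2.2) = 0.0738 mA.
I_C = β·I_B = 50×0.0738 = 3.69 mA, and I_E = (β+1)I_B = 3.76 mA.
V_CE = V_CC − I_C·R_C − I_E·R_E = 23 − 3.69×0.68 − 3.76×2.2 = 12.2 V.
V_CE = 12.2 V > 0.2 V confirms active-region operation.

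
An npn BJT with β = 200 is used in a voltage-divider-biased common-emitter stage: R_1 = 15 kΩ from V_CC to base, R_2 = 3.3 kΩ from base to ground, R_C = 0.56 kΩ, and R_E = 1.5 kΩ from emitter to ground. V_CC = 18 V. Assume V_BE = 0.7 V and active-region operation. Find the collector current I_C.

Thevenize the base divider: V_Th = V_CC·R_2/(R_1+R_2) = 18×3.3/18.3 = 3.25 V, R_Th = R_1‖R_2 = 2.7 kΩ.
Base-emitter loop: V_Th = I_B·R_Th + V_BE + (β+1)I_B·R_E, so I_B = (3.25 − 0.7) / (2.7 + 201×1.5) = 0.00837 mA.
I_C = β·I_B = 200×0.00837 = 1.67 mA, and I_E = (β+1)I_B = 1.68 mA.
V_CE = V_CC − I_C·R_C − I_E·R_E = 18 − 1.67×0.56 − 1.68×1.5 = 14.5 V.
V_CE = 14.5 V > 0.2 V confirms active-region operation.

I_C ≈ 1.7 mA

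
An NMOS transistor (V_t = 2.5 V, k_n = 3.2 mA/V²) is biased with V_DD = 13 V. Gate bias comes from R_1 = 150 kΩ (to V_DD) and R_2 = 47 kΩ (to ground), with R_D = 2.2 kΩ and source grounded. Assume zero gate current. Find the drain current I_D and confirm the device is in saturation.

V_G = V_DD·R_2/(R_1+R_2) = 13×47/197 = 3.1 V. With the source grounded, V_GS = V_G = 3.1 V.
Assume saturation: I_D = (k_n/2)(V_GS − V_t)² = (3.2/2)×(3.1 − 2.5)² = 1.6×0.602² = 0.579 mA.
V_DS = V_DD − I_D·R_D = 13 − 0.579×2.2 = 11.7 V.
Saturation requires V_DS ≥ V_GS − V_t = 0.602 V; 11.7 ≥ 0.602 ✓.

I_D ≈ 0.58 mA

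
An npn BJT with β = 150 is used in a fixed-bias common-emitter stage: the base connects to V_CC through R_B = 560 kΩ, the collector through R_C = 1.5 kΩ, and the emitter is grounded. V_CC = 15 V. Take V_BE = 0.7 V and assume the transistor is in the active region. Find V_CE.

V_CE ≈ 9.3 V

Base loop: V_CC = I_B·R_B + V_BE, so I_B = (15 − 0.7)/560 kΩ = 0.0255 mA.
In the active region I_C = β·I_B = 150 × 0.0255 = 3.83 mA.
Collector loop: V_CE = V_CC − I_C·R_C = 15 − 3.83×1.5 = 9.25 V.
Since V_CE = 9.25 V > V_CE(sat) ≈ 0.2 V, the transistor is in the active region as assumed.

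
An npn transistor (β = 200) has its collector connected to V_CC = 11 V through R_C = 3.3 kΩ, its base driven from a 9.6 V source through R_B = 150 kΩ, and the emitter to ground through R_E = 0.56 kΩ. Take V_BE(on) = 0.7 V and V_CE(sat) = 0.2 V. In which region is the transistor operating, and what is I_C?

Assume active: I_B = (9.6 − 0.7)/(150 + 201×0.56) = 0.0339 mA, I_C = β·I_B = 6.78 mA.
Then V_CE = 11 − 6.78×3.3 − 6.81×0.56 = -15.2 V < 0.2 V — the active assumption fails.
Re-solve with V_CE = 0.2 V. KCL at the emitter: V_E/R_E = (V_BB−0.7−V_E)/R_B + (V_CC−0.2−V_E)/R_C, giving V_E = 1.59 V.
I_C = (V_CC − 0.2 − V_E)/R_C = (10.8 − 1.59)/3.3 = 2.79 mA.
Check: I_B = (8.9 − 1.59)/150 = 0.0487 mA, and β·I_B = 9.75 mA > I_C, confirming saturation.

saturation; I_C ≈ 2.8 mA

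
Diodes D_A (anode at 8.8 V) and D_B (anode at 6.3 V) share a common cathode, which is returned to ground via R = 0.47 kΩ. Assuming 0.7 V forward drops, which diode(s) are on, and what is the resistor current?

Only D_A conducts; I_R ≈ 17 mA

Assume both conduct. Then node N would need to be at both 8.8−0.7 = 8.1 V and 6.3−0.7 = 5.6 V, which is impossible.
Assume only D_A conducts: V_N = 8.8 − 0.7 = 8.1 V, so I_R = 8.1/0.47 = 17.2 mA.
Check D_B: its anode-to-cathode voltage is 6.3 − 8.1 = -1.8 V < 0.7 V, so it is off. The assumption is consistent.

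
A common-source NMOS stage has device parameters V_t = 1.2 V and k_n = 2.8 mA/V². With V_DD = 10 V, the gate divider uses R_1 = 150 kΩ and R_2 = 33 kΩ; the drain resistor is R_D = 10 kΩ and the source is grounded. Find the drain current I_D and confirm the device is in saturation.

V_G = V_DD·R_2/(R_1+R_2) = 10×33/183 = 1.8 V. With the source grounded, V_GS = V_G = 1.8 V.
Assume saturation: I_D = (k_n/2)(V_GS − V_t)² = (2.8/2)×(1.8 − 1.2)² = 1.4×0.603² = 0.51 mA.
V_DS = V_DD − I_D·R_D = 10 − 0.51×10 = 4.9 V.
Saturation requires V_DS ≥ V_GS − V_t = 0.603 V; 4.9 ≥ 0.603 ✓.

I_D ≈ 0.51 mA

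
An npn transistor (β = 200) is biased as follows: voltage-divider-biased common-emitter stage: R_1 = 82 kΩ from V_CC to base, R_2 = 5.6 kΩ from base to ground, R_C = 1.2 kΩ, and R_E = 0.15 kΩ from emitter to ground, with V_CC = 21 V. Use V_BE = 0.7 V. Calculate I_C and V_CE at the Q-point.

Thevenize the base divider: V_Th = V_CC·R_2/(R_1+R_2) = 21×5.6/87.6 = 1.34 V, R_Th = R_1‖R_2 = 5.24 kΩ.
Base-emitter loop: V_Th = I_B·R_Th + V_BE + (β+1)I_B·R_E, so I_B = (1.34 − 0.7) / (5.24 + 201×0.15) = 0.0182 mA.
I_C = β·I_B = 200×0.0182 = 3.63 mA, and I_E = (β+1)I_B = 3.65 mA.
V_CE = V_CC − I_C·R_C − I_E·R_E = 21 − 3.63×1.2 − 3.65×0.15 = 16.1 V.
V_CE = 16.1 V > 0.2 V confirms active-region operation.

I_C ≈ 3.6 mA, V_CE ≈ 16 V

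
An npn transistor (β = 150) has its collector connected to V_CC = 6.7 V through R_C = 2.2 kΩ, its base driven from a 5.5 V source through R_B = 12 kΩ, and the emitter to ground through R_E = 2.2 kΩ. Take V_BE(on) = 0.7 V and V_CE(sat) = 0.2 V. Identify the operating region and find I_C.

Assume active: I_B = (5.5 − 0.7)/(12 + 151×2.2) = 0.0139 mA, I_C = β·I_B = 2.09 mA.
Then V_CE = 6.7 − 2.09×2.2 − 2.11×2.2 = -2.53 V < 0.2 V — the active assumption fails.
Re-solve with V_CE = 0.2 V. KCL at the emitter: V_E/R_E = (V_BB−0.7−V_E)/R_B + (V_CC−0.2−V_E)/R_C, giving V_E = 3.38 V.
I_C = (V_CC − 0.2 − V_E)/R_C = (6.5 − 3.38)/2.2 = 1.42 mA.
Check: I_B = (4.8 − 3.38)/12 = 0.118 mA, and β·I_B = 17.7 mA > I_C, confirming saturation.

saturation; I_C ≈ 1.4 mA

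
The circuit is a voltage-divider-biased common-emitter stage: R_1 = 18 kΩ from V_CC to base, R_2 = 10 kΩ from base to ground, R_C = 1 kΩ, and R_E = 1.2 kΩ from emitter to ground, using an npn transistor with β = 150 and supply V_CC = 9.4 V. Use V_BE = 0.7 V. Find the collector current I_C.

Thevenize the base divider: V_Th = V_CC·R_2/(R_1+R_2) = 9.4×10/28 = 3.36 V, R_Th = R_1‖R_2 = 6.43 kΩ.
Base-emitter loop: V_Th = I_B·R_Th + V_BE + (β+1)I_B·R_E, so I_B = (3.36 − 0.7) / (6.43 + 151×1.2) = 0.0142 mA.
I_C = β·I_B = 150×0.0142 = 2.12 mA, and I_E = (β+1)I_B = 2.14 mA.
V_CE = V_CC − I_C·R_C − I_E·R_E = 9.4 − 2.12×1 − 2.14×1.2 = 4.71 V.
V_CE = 4.71 V > 0.2 V confirms active-region operation.

I_C ≈ 2.1 mA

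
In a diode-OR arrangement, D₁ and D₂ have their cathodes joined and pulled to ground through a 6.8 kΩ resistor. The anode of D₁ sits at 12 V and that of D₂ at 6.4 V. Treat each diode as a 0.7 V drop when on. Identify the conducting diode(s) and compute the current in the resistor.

Assume both conduct. Then node N would need to be at both 12−0.7 = 11.3 V and 6.4−0.7 = 5.7 V, which is impossible.
Assume only D₁ conducts: V_N = 12 − 0.7 = 11.3 V, so I_R = 11.3/6.8 = 1.66 mA.
Check D₂: its anode-to-cathode voltage is 6.4 − 11.3 = -4.9 V < 0.7 V, so it is off. The assumption is consistent.

Only D₁ conducts; I_R ≈ 1.7 mA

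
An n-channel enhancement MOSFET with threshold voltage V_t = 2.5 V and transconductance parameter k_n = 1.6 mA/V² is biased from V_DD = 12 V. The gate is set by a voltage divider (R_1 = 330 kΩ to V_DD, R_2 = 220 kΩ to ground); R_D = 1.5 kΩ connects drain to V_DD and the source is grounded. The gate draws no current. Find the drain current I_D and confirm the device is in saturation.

V_G = V_DD·R_2/(R_1+R_2) = 12×220/550 = 4.8 V. With the source grounded, V_GS = V_G = 4.8 V.
Assume saturation: I_D = (k_n/2)(V_GS − V_t)² = (1.6/2)×(4.8 − 2.5)² = 0.8×2.3² = 4.23 mA.
V_DS = V_DD − I_D·R_D = 12 − 4.23×1.5 = 5.65 V.
Saturation requires V_DS ≥ V_GS − V_t = 2.3 V; 5.65 ≥ 2.3 ✓.

I_D ≈ 4.2 mA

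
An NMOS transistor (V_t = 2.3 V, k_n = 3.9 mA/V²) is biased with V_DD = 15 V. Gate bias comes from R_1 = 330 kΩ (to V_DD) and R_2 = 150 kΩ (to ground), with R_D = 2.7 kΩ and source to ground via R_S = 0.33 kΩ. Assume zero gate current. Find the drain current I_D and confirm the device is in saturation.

V_G = V_DD·R_2/(R_1+R_2) = 15×150/480 = 4.69 V.
Assume saturation: I_D = (k_n/2)(V_GS − V_t)² with V_GS = V_G − I_D·R_S = 4.69 − 0.33·I_D.
Substituting gives 0.212·I_D² − 4.07·I_D + 11.1 = 0, with roots I_D = 3.3 or 15.9 mA.
The root I_D = 15.9 mA gives V_GS = -0.554 V ≤ V_t, so take I_D = 3.3 mA.
Then V_GS = 3.6 V and V_DS = V_DD − I_D(R_D+R_S) = 15 − 3.3×3.03 = 5.01 V.
Saturation requires V_DS ≥ V_GS − V_t = 1.3 V; 5.01 ≥ 1.3 ✓.

I_D ≈ 3.3 mA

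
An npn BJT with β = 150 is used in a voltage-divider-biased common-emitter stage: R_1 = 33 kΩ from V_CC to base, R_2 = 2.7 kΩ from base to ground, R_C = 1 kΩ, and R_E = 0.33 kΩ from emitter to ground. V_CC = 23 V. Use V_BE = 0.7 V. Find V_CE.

Thevenize the base divider: V_Th = V_CC·R_2/(R_1+R_2) = 23×2.7/35.7 = 1.74 V, R_Th = R_1‖R_2 = 2.5 kΩ.
Base-emitter loop: V_Th = I_B·R_Th + V_BE + (β+1)I_B·R_E, so I_B = (1.74 − 0.7) / (2.5 + 151×0.33) = 0.0199 mA.
I_C = β·I_B = 150×0.0199 = 2.98 mA, and I_E = (β+1)I_B = 3 mA.
V_CE = V_CC − I_C·R_C − I_E·R_E = 23 − 2.98×1 − 3×0.33 = 19 V.
V_CE = 19 V > 0.2 V confirms active-region operation.

V_CE ≈ 19 V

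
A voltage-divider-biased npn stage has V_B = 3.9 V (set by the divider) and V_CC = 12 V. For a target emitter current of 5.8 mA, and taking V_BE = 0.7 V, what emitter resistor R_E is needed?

R_E ≈ 0.55 kΩ

V_E = V_B − V_BE = 3.9 − 0.7 = 3.2 V.
R_E = V_E / I_E = 3.2 / 5.8 = 0.552 kΩ.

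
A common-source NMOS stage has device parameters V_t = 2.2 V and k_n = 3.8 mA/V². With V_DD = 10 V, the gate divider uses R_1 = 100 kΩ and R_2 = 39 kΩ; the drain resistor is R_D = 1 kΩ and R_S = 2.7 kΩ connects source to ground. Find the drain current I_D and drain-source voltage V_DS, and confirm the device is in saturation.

V_G = V_DD·R_2/(R_1+R_2) = 10×39/139 = 2.81 V.
Assume saturation: I_D = (k_n/2)(V_GS − V_t)² with V_GS = V_G − I_D·R_S = 2.81 − 2.7·I_D.
Substituting gives 13.9·I_D² − 7.22·I_D + 0.697 = 0, with roots I_D = 0.128 or 0.393 mA.
The root I_D = 0.393 mA gives V_GS = 1.75 V ≤ V_t, so take I_D = 0.128 mA.
Then V_GS = 2.46 V and V_DS = V_DD − I_D(R_D+R_S) = 10 − 0.128×3.7 = 9.53 V.
Saturation requires V_DS ≥ V_GS − V_t = 0.26 V; 9.53 ≥ 0.26 ✓.

I_D ≈ 0.13 mA, V_DS ≈ 9.5 V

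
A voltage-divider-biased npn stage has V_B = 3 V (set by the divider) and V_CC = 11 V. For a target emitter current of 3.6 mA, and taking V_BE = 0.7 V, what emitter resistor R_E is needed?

R_E ≈ 0.64 kΩ

V_E = V_B − V_BE = 3 − 0.7 = 2.3 V.
R_E = V_E / I_E = 2.3 / 3.6 = 0.639 kΩ.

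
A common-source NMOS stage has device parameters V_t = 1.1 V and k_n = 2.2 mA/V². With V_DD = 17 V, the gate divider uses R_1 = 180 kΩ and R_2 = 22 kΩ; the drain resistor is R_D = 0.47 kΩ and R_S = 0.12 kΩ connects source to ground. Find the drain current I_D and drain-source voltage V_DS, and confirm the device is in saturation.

I_D ≈ 0.52 mA, V_DS ≈ 17 V

V_G = V_DD·R_2/(R_1+R_2) = 17×22/202 = 1.85 V.
Assume saturation: I_D = (k_n/2)(V_GS − V_t)² with V_GS = V_G − I_D·R_S = 1.85 − 0.12·I_D.
Substituting gives 0.0158·I_D² − 1.2·I_D + 0.621 = 0, with roots I_D = 0.522 or 75.1 mA.
The root I_D = 75.1 mA gives V_GS = -7.16 V ≤ V_t, so take I_D = 0.522 mA.
Then V_GS = 1.79 V and V_DS = V_DD − I_D(R_D+R_S) = 17 − 0.522×0.59 = 16.7 V.
Saturation requires V_DS ≥ V_GS − V_t = 0.689 V; 16.7 ≥ 0.689 ✓.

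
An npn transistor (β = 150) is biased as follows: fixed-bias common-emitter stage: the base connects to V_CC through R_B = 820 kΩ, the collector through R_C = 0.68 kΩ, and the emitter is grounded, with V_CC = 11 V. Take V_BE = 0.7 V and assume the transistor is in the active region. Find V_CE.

Base loop: V_CC = I_B·R_B + V_BE, so I_B = (11 − 0.7)/820 kΩ = 0.0126 mA.
In the active region I_C = β·I_B = 150 × 0.0126 = 1.88 mA.
Collector loop: V_CE = V_CC − I_C·R_C = 11 − 1.88×0.68 = 9.72 V.
Since V_CE = 9.72 V > V_CE(sat) ≈ 0.2 V, the transistor is in the active region as assumed.

V_CE ≈ 9.7 V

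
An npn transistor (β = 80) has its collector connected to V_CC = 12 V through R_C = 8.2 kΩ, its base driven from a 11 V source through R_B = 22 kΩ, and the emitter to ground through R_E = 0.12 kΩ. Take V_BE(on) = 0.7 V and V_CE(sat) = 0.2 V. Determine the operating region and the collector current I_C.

Assume active: I_B = (11 − 0.7)/(22 + 81×0.12) = 0.325 mA, I_C = β·I_B = 26 mA.
Then V_CE = 12 − 26×8.2 − 26.3×0.12 = -204 V < 0.2 V — the active assumption fails.
Re-solve with V_CE = 0.2 V. KCL at the emitter: V_E/R_E = (V_BB−0.7−V_E)/R_B + (V_CC−0.2−V_E)/R_C, giving V_E = 0.224 V.
I_C = (V_CC − 0.2 − V_E)/R_C = (11.8 − 0.224)/8.2 = 1.41 mA.
Check: I_B = (10.3 − 0.224)/22 = 0.458 mA, and β·I_B = 36.6 mA > I_C, confirming saturation.

saturation; I_C ≈ 1.4 mA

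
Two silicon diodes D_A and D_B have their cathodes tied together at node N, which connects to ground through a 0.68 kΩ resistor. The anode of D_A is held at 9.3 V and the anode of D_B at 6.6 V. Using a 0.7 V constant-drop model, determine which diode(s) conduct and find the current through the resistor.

Only D_A conducts; I_R ≈ 13 mA

Assume both conduct. Then node N would need to be at both 9.3−0.7 = 8.6 V and 6.6−0.7 = 5.9 V, which is impossible.
Assume only D_A conducts: V_N = 9.3 − 0.7 = 8.6 V, so I_R = 8.6/0.68 = 12.6 mA.
Check D_B: its anode-to-cathode voltage is 6.6 − 8.6 = -2 V < 0.7 V, so it is off. The assumption is consistent.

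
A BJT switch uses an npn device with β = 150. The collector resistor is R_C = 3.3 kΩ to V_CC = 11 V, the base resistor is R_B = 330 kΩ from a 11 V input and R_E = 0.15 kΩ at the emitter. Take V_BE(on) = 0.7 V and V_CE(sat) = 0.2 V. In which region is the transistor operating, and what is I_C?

Assume active: I_B = (11 − 0.7)/(330 + 151×0.15) = 0.0292 mA, I_C = β·I_B = 4.38 mA.
Then V_CE = 11 − 4.38×3.3 − 4.41×0.15 = -4.12 V < 0.2 V — the active assumption fails.
Re-solve with V_CE = 0.2 V. KCL at the emitter: V_E/R_E = (V_BB−0.7−V_E)/R_B + (V_CC−0.2−V_E)/R_C, giving V_E = 0.474 V.
I_C = (V_CC − 0.2 − V_E)/R_C = (10.8 − 0.474)/3.3 = 3.13 mA.
Check: I_B = (10.3 − 0.474)/330 = 0.0298 mA, and β·I_B = 4.47 mA > I_C, confirming saturation.

saturation; I_C ≈ 3.1 mA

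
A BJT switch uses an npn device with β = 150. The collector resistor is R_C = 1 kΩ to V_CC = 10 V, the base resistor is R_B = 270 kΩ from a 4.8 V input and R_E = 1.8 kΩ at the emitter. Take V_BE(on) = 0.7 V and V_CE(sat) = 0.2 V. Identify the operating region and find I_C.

Assume active. Base-emitter loop: I_B = (V_BB − V_BE)/(R_B + (β+1)R_E) = (4.8 − 0.7)/(270 + 151×1.8) = 0.00757 mA.
I_C = β·I_B = 150×0.00757 = 1.14 mA.
V_CE = V_CC − I_C·R_C − I_E·R_E = 10 − 1.14×1 − 1.14×1.8 = 6.81 V > V_CE(sat), so the active-region assumption holds.

active; I_C ≈ 1.1 mA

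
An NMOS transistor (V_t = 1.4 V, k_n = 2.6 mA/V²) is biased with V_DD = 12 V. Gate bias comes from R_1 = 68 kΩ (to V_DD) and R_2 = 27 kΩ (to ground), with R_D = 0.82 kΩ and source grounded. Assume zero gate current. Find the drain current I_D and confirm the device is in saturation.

V_G = V_DD·R_2/(R_1+R_2) = 12×27/95 = 3.41 V. With the source grounded, V_GS = V_G = 3.41 V.
Assume saturation: I_D = (k_n/2)(V_GS − V_t)² = (2.6/2)×(3.41 − 1.4)² = 1.3×2.01² = 5.25 mA.
V_DS = V_DD − I_D·R_D = 12 − 5.25×0.82 = 7.69 V.
Saturation requires V_DS ≥ V_GS − V_t = 2.01 V; 7.69 ≥ 2.01 ✓.

I_D ≈ 5.3 mA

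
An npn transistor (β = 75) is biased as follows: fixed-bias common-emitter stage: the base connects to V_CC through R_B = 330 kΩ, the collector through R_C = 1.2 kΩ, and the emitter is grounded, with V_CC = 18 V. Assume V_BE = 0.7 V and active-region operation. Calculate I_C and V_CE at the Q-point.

Base loop: V_CC = I_B·R_B + V_BE, so I_B = (18 − 0.7)/330 kΩ = 0.0524 mA.
In the active region I_C = β·I_B = 75 × 0.0524 = 3.93 mA.
Collector loop: V_CE = V_CC − I_C·R_C = 18 − 3.93×1.2 = 13.3 V.
Since V_CE = 13.3 V > V_CE(sat) ≈ 0.2 V, the transistor is in the active region as assumed.

I_C ≈ 3.9 mA, V_CE ≈ 13 V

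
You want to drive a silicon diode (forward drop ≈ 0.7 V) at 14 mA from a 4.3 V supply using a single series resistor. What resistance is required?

The resistor drops V_S − V_D = 4.3 − 0.7 = 3.6 V at 14 mA.
R = 3.6 V / 14 mA = 0.257 kΩ.

R ≈ 0.26 kΩ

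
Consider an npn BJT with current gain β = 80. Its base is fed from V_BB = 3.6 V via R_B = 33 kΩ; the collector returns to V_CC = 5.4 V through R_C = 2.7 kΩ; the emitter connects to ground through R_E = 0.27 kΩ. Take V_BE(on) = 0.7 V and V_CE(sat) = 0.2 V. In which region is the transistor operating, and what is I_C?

Assume active: I_B = (3.6 − 0.7)/(33 + 81×0.27) = 0.0529 mA, I_C = β·I_B = 4.23 mA.
Then V_CE = 5.4 − 4.23×2.7 − 4.28×0.27 = -7.17 V < 0.2 V — the active assumption fails.
Re-solve with V_CE = 0.2 V. KCL at the emitter: V_E/R_E = (V_BB−0.7−V_E)/R_B + (V_CC−0.2−V_E)/R_C, giving V_E = 0.491 V.
I_C = (V_CC − 0.2 − V_E)/R_C = (5.2 − 0.491)/2.7 = 1.74 mA.
Check: I_B = (2.9 − 0.491)/33 = 0.073 mA, and β·I_B = 5.84 mA > I_C, confirming saturation.

saturation; I_C ≈ 1.7 mA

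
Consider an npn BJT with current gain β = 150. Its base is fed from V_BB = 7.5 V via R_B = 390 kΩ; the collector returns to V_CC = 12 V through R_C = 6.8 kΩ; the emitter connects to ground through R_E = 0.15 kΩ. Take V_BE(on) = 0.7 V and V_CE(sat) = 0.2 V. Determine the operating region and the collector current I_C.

saturation; I_C ≈ 1.7 mA

Assume active: I_B = (7.5 − 0.7)/(390 + 151×0.15) = 0.0165 mA, I_C = β·I_B = 2.47 mA.
Then V_CE = 12 − 2.47×6.8 − 2.49×0.15 = -5.18 V < 0.2 V — the active assumption fails.
Re-solve with V_CE = 0.2 V. KCL at the emitter: V_E/R_E = (V_BB−0.7−V_E)/R_B + (V_CC−0.2−V_E)/R_C, giving V_E = 0.257 V.
I_C = (V_CC − 0.2 − V_E)/R_C = (11.8 − 0.257)/6.8 = 1.7 mA.
Check: I_B = (6.8 − 0.257)/390 = 0.0168 mA, and β·I_B = 2.52 mA > I_C, confirming saturation.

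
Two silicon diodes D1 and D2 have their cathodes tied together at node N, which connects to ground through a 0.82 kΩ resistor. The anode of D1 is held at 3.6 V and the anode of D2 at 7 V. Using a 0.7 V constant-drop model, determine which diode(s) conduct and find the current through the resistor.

Assume both conduct. Then node N would need to be at both 3.6−0.7 = 2.9 V and 7−0.7 = 6.3 V, which is impossible.
Assume only D2 conducts: V_N = 7 − 0.7 = 6.3 V, so I_R = 6.3/0.82 = 7.68 mA.
Check D1: its anode-to-cathode voltage is 3.6 − 6.3 = -2.7 V < 0.7 V, so it is off. The assumption is consistent.

Only D2 conducts; I_R ≈ 7.7 mA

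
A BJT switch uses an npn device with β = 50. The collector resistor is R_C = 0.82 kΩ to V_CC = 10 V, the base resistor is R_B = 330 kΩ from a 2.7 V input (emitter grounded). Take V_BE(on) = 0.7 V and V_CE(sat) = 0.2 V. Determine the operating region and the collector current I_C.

Assume active. Base-emitter loop: I_B = (V_BB − V_BE)/R_B = (2.7 − 0.7)/330 = 0.00606 mA.
I_C = β·I_B = 50×0.00606 = 0.303 mA.
V_CE = V_CC − I_C·R_C = 10 − 0.303×0.82 = 9.75 V > V_CE(sat), so the active-region assumption holds.

active; I_C ≈ 0.3 mA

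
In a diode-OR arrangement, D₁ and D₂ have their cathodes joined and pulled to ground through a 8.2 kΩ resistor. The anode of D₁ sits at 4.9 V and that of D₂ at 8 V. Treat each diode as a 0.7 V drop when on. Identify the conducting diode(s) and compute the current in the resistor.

Assume both conduct. Then node N would need to be at both 4.9−0.7 = 4.2 V and 8−0.7 = 7.3 V, which is impossible.
Assume only D₂ conducts: V_N = 8 − 0.7 = 7.3 V, so I_R = 7.3/8.2 = 0.89 mA.
Check D₁: its anode-to-cathode voltage is 4.9 − 7.3 = -2.4 V < 0.7 V, so it is off. The assumption is consistent.

Only D₂ conducts; I_R ≈ 0.89 mA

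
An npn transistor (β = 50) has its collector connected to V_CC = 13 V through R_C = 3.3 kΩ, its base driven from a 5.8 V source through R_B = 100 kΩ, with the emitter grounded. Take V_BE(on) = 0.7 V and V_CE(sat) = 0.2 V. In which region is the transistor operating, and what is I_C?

Assume active. Base-emitter loop: I_B = (V_BB − V_BE)/R_B = (5.8 − 0.7)/100 = 0.051 mA.
I_C = β·I_B = 50×0.051 = 2.55 mA.
V_CE = V_CC − I_C·R_C = 13 − 2.55×3.3 = 4.59 V > V_CE(sat), so the active-region assumption holds.

active; I_C ≈ 2.5 mA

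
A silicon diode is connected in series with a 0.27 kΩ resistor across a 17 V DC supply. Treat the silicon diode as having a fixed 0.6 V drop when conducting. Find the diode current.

KVL around the loop: 17 = V_D + I·R = 0.6 + I × 0.27 kΩ.
So I = (17 − 0.6) / 0.27 kΩ = 16.4 / 0.27 = 60.7 mA.

I ≈ 61 mA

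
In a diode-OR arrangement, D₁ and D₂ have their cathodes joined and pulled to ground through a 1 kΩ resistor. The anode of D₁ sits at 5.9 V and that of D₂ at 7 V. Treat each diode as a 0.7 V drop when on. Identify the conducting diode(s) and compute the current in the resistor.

Only D₂ conducts; I_R ≈ 6.3 mA

Assume both conduct. Then node N would need to be at both 5.9−0.7 = 5.2 V and 7−0.7 = 6.3 V, which is impossible.
Assume only D₂ conducts: V_N = 7 − 0.7 = 6.3 V, so I_R = 6.3/1 = 6.3 mA.
Check D₁: its anode-to-cathode voltage is 5.9 − 6.3 = -0.4 V < 0.7 V, so it is off. The assumption is consistent.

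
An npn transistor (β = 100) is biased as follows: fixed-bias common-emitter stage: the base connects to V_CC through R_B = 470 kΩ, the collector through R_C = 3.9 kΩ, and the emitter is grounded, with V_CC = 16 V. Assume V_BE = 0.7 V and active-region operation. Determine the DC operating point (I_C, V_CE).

Base loop: V_CC = I_B·R_B + V_BE, so I_B = (16 − 0.7)/470 kΩ = 0.0326 mA.
In the active region I_C = β·I_B = 100 × 0.0326 = 3.26 mA.
Collector loop: V_CE = V_CC − I_C·R_C = 16 − 3.26×3.9 = 3.3 V.
Since V_CE = 3.3 V > V_CE(sat) ≈ 0.2 V, the transistor is in the active region as assumed.

I_C ≈ 3.3 mA, V_CE ≈ 3.3 V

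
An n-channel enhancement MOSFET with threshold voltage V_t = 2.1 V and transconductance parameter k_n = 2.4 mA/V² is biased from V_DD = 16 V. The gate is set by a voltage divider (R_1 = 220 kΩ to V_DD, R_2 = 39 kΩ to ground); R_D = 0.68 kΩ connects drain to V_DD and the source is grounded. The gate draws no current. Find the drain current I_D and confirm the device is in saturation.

V_G = V_DD·R_2/(R_1+R_2) = 16×39/259 = 2.41 V. With the source grounded, V_GS = V_G = 2.41 V.
Assume saturation: I_D = (k_n/2)(V_GS − V_t)² = (2.4/2)×(2.41 − 2.1)² = 1.2×0.309² = 0.115 mA.
V_DS = V_DD − I_D·R_D = 16 − 0.115×0.68 = 15.9 V.
Saturation requires V_DS ≥ V_GS − V_t = 0.309 V; 15.9 ≥ 0.309 ✓.

I_D ≈ 0.11 mA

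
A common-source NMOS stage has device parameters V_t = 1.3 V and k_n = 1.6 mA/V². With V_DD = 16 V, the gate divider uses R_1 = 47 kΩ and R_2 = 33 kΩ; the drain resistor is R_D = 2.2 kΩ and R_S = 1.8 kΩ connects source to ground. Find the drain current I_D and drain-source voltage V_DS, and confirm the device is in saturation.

V_G = V_DD·R_2/(R_1+R_2) = 16×33/80 = 6.6 V.
Assume saturation: I_D = (k_n/2)(V_GS − V_t)² with V_GS = V_G − I_D·R_S = 6.6 − 1.8·I_D.
Substituting gives 2.59·I_D² − 16.3·I_D + 22.5 = 0, with roots I_D = 2.05 or 4.22 mA.
The root I_D = 4.22 mA gives V_GS = -0.997 V ≤ V_t, so take I_D = 2.05 mA.
Then V_GS = 2.9 V and V_DS = V_DD − I_D(R_D+R_S) = 16 − 2.05×4 = 7.78 V.
Saturation requires V_DS ≥ V_GS − V_t = 1.6 V; 7.78 ≥ 1.6 ✓.

I_D ≈ 2.1 mA, V_DS ≈ 7.8 V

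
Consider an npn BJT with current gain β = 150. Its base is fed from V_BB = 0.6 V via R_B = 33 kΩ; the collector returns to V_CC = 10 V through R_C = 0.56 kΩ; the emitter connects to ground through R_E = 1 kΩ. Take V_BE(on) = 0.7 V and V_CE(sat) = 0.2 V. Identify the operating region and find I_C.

cutoff; I_C ≈ 0

V_BB = 0.6 V ≤ V_BE(on) = 0.7 V, so the base-emitter junction is not forward biased.
The transistor is in cutoff: I_B = I_C = 0.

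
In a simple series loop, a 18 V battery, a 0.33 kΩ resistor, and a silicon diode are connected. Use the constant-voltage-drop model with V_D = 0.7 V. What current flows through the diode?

I ≈ 52 mA

KVL around the loop: 18 = V_D + I·R = 0.7 + I × 0.33 kΩ.
So I = (18 − 0.7) / 0.33 kΩ = 17.3 / 0.33 = 52.4 mA.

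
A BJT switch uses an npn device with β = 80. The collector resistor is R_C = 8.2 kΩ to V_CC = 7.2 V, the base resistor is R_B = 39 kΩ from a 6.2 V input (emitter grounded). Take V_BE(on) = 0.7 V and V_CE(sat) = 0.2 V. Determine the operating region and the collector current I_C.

Assume active: I_B = (6.2 − 0.7)/39 = 0.141 mA, giving I_C = β·I_B = 11.3 mA.
But then V_CE = 7.2 − 11.3×8.2 = -85.3 V < V_CE(sat) = 0.2 V — impossible in the active region.
So the transistor is saturated. With V_CE = 0.2 V, I_C = (V_CC − 0.2)/R_C = 7/8.2 = 0.854 mA.
Check: β·I_B = 11.3 mA > I_C = 0.854 mA, confirming saturation.

saturation; I_C ≈ 0.85 mA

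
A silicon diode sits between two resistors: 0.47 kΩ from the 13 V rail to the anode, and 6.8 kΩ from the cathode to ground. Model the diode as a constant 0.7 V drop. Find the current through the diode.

The two resistors are in series with the diode, so KVL gives 13 = I·0.47 + 0.7 + I·6.8.
I = (13 − 0.7) / (0.47 + 6.8) kΩ = 12.3 / 7.27 = 1.69 mA.

I ≈ 1.7 mA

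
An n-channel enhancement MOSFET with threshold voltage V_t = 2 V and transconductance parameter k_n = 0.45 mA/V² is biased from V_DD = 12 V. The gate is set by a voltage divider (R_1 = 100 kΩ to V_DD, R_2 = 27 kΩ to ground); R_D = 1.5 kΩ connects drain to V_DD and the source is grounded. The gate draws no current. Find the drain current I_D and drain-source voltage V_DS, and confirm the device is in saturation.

V_G = V_DD·R_2/(R_1+R_2) = 12×27/127 = 2.55 V. With the source grounded, V_GS = V_G = 2.55 V.
Assume saturation: I_D = (k_n/2)(V_GS − V_t)² = (0.45/2)×(2.55 − 2)² = 0.225×0.551² = 0.0684 mA.
V_DS = V_DD − I_D·R_D = 12 − 0.0684×1.5 = 11.9 V.
Saturation requires V_DS ≥ V_GS − V_t = 0.551 V; 11.9 ≥ 0.551 ✓.

I_D ≈ 0.068 mA, V_DS ≈ 12 V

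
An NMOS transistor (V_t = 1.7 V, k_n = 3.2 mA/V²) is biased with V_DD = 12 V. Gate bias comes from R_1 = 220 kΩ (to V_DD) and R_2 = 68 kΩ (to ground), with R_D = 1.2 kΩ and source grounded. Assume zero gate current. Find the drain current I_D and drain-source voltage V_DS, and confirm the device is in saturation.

V_G = V_DD·R_2/(R_1+R_2) = 12×68/288 = 2.83 V. With the source grounded, V_GS = V_G = 2.83 V.
Assume saturation: I_D = (k_n/2)(V_GS − V_t)² = (3.2/2)×(2.83 − 1.7)² = 1.6×1.13² = 2.06 mA.
V_DS = V_DD − I_D·R_D = 12 − 2.06×1.2 = 9.53 V.
Saturation requires V_DS ≥ V_GS − V_t = 1.13 V; 9.53 ≥ 1.13 ✓.

I_D ≈ 2.1 mA, V_DS ≈ 9.5 V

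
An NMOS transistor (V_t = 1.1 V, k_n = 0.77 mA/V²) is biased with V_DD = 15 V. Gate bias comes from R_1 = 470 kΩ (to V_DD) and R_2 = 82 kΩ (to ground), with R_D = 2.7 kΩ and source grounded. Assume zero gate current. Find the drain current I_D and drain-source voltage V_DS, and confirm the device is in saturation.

V_G = V_DD·R_2/(R_1+R_2) = 15×82/552 = 2.23 V. With the source grounded, V_GS = V_G = 2.23 V.
Assume saturation: I_D = (k_n/2)(V_GS − V_t)² = (0.77/2)×(2.23 − 1.1)² = 0.385×1.13² = 0.49 mA.
V_DS = V_DD − I_D·R_D = 15 − 0.49×2.7 = 13.7 V.
Saturation requires V_DS ≥ V_GS − V_t = 1.13 V; 13.7 ≥ 1.13 ✓.

I_D ≈ 0.49 mA, V_DS ≈ 14 V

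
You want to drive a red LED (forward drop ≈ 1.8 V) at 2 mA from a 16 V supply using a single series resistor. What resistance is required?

R ≈ 7.1 kΩ

The resistor drops V_S − V_D = 16 − 1.8 = 14.2 V at 2 mA.
R = 14.2 V / 2 mA = 7.1 kΩ.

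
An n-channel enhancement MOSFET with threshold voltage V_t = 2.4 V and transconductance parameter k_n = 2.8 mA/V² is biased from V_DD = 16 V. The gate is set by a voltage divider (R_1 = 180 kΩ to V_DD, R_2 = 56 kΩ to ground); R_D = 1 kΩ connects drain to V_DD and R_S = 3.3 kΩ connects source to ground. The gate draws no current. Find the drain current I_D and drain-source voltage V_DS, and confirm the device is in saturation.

V_G = V_DD·R_2/(R_1+R_2) = 16×56/236 = 3.8 V.
Assume saturation: I_D = (k_n/2)(V_GS − V_t)² with V_GS = V_G − I_D·R_S = 3.8 − 3.3·I_D.
Substituting gives 15.2·I_D² − 13.9·I_D + 2.73 = 0, with roots I_D = 0.286 or 0.626 mA.
The root I_D = 0.626 mA gives V_GS = 1.73 V ≤ V_t, so take I_D = 0.286 mA.
Then V_GS = 2.85 V and V_DS = V_DD − I_D(R_D+R_S) = 16 − 0.286×4.3 = 14.8 V.
Saturation requires V_DS ≥ V_GS − V_t = 0.452 V; 14.8 ≥ 0.452 ✓.

I_D ≈ 0.29 mA, V_DS ≈ 15 V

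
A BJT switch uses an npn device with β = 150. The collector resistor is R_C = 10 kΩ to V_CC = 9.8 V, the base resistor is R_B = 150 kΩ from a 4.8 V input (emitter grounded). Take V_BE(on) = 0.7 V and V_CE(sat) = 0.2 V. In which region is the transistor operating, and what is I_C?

Assume active: I_B = (4.8 − 0.7)/150 = 0.0273 mA, giving I_C = β·I_B = 4.1 mA.
But then V_CE = 9.8 − 4.1×10 = -31.2 V < V_CE(sat) = 0.2 V — impossible in the active region.
So the transistor is saturated. With V_CE = 0.2 V, I_C = (V_CC − 0.2)/R_C = 9.6/10 = 0.96 mA.
Check: β·I_B = 4.1 mA > I_C = 0.96 mA, confirming saturation.

saturation; I_C ≈ 0.96 mA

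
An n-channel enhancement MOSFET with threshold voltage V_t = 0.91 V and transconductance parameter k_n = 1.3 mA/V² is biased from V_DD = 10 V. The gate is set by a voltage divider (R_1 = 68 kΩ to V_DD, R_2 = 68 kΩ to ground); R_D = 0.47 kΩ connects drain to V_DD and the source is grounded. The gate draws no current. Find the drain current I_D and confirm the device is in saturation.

V_G = V_DD·R_2/(R_1+R_2) = 10×68/136 = 5 V. With the source grounded, V_GS = V_G = 5 V.
Assume saturation: I_D = (k_n/2)(V_GS − V_t)² = (1.3/2)×(5 − 0.91)² = 0.65×4.09² = 10.9 mA.
V_DS = V_DD − I_D·R_D = 10 − 10.9×0.47 = 4.89 V.
Saturation requires V_DS ≥ V_GS − V_t = 4.09 V; 4.89 ≥ 4.09 ✓.

I_D ≈ 11 mA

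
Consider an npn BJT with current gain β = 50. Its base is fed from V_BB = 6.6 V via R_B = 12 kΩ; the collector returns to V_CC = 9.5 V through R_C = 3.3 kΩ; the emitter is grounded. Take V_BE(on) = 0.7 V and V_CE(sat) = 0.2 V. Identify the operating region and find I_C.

saturation; I_C ≈ 2.8 mA

Assume active: I_B = (6.6 − 0.7)/12 = 0.492 mA, giving I_C = β·I_B = 24.6 mA.
But then V_CE = 9.5 − 24.6×3.3 = -71.6 V < V_CE(sat) = 0.2 V — impossible in the active region.
So the transistor is saturated. With V_CE = 0.2 V, I_C = (V_CC − 0.2)/R_C = 9.3/3.3 = 2.82 mA.
Check: β·I_B = 24.6 mA > I_C = 2.82 mA, confirming saturation.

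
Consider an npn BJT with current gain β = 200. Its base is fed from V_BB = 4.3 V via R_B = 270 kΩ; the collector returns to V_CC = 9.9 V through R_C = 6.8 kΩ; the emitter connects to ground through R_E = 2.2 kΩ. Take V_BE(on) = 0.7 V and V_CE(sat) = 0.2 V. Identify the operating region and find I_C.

Assume active. Base-emitter loop: I_B = (V_BB − V_BE)/(R_B + (β+1)R_E) = (4.3 − 0.7)/(270 + 201×2.2) = 0.00505 mA.
I_C = β·I_B = 200×0.00505 = 1.01 mA.
V_CE = V_CC − I_C·R_C − I_E·R_E = 9.9 − 1.01×6.8 − 1.02×2.2 = 0.79 V > V_CE(sat), so the active-region assumption holds.

active; I_C ≈ 1 mA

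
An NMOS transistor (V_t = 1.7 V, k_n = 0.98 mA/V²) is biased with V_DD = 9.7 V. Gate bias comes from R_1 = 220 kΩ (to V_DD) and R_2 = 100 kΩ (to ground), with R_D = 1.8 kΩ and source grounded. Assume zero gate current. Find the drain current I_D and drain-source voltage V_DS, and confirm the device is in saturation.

I_D ≈ 0.87 mA, V_DS ≈ 8.1 V

V_G = V_DD·R_2/(R_1+R_2) = 9.7×100/320 = 3.03 V. With the source grounded, V_GS = V_G = 3.03 V.
Assume saturation: I_D = (k_n/2)(V_GS − V_t)² = (0.98/2)×(3.03 − 1.7)² = 0.49×1.33² = 0.868 mA.
V_DS = V_DD − I_D·R_D = 9.7 − 0.868×1.8 = 8.14 V.
Saturation requires V_DS ≥ V_GS − V_t = 1.33 V; 8.14 ≥ 1.33 ✓.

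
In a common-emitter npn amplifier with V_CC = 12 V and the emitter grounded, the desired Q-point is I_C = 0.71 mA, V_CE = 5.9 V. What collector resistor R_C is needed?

Collector loop: V_CC = I_C·R_C + V_CE.
R_C = (V_CC − V_CE)/I_C = (12 − 5.9)/0.71 = 8.59 kΩ.

R_C ≈ 8.6 kΩ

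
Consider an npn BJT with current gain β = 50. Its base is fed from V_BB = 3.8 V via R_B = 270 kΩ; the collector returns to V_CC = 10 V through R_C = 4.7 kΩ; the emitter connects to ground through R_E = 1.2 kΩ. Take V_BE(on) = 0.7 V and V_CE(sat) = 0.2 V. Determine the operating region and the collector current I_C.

active; I_C ≈ 0.47 mA

Assume active. Base-emitter loop: I_B = (V_BB − V_BE)/(R_B + (β+1)R_E) = (3.8 − 0.7)/(270 + 51×1.2) = 0.00936 mA.
I_C = β·I_B = 50×0.00936 = 0.468 mA.
V_CE = V_CC − I_C·R_C − I_E·R_E = 10 − 0.468×4.7 − 0.477×1.2 = 7.23 V > V_CE(sat), so the active-region assumption holds.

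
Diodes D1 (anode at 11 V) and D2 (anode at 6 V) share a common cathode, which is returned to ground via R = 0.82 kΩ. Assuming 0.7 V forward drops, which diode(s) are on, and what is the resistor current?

Assume both conduct. Then node N would need to be at both 11−0.7 = 10.3 V and 6−0.7 = 5.3 V, which is impossible.
Assume only D1 conducts: V_N = 11 − 0.7 = 10.3 V, so I_R = 10.3/0.82 = 12.6 mA.
Check D2: its anode-to-cathode voltage is 6 − 10.3 = -4.3 V < 0.7 V, so it is off. The assumption is consistent.

Only D1 conducts; I_R ≈ 13 mA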